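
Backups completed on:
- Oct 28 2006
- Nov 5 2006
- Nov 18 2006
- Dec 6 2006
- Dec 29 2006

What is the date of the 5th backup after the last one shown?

Intervals are 8, 13, 18, 23 days — an arithmetic progression with common difference 5.
Next gap: 28 days. Dec 29 2006 + 28 days = Jan 26 2007.
Next gap: 33 days. Jan 26 2007 + 33 days = Feb 28 2007.
Next gap: 38 days. Feb 28 2007 + 38 days = Apr 7 2007.
Next gap: 43 days. Apr 7 2007 + 43 days = May 20 2007.
Next gap: 48 days. May 20 2007 + 48 days = Jul 7 2007.

Jul 7 2007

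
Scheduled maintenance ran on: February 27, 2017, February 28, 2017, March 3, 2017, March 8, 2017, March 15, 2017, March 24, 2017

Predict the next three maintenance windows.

Intervals are 1, 3, 5, 7, 9 days — an arithmetic progression with common difference 2.
Next gap: 11 days. March 24, 2017 + 11 days = April 4, 2017.
Next gap: 13 days. April 4, 2017 + 13 days = April 17, 2017.
Next gap: 15 days. April 17, 2017 + 15 days = May 2, 2017.

April 4, 2017; April 17, 2017; May 2, 2017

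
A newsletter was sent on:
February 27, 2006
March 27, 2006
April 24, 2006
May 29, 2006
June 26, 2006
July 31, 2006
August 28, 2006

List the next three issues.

All Mondays; the gaps (28, 28, 35, 28, 35, 28) vary with month length.
This is the last Monday of each month.
September 2006 ends with Monday September 25, 2006.
October 2006 ends with Monday October 30, 2006.
November 2006 ends with Monday November 27, 2006.

September 25, 2006; October 30, 2006; November 27, 2006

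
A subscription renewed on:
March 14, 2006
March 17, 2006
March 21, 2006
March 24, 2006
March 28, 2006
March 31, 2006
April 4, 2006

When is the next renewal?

April 7, 2006

The gap pattern 3, 4, 3, 4, 3, 4 repeats every 2 events.
These are the Tuesdays and Fridays of each week.
Next Friday: April 7, 2006.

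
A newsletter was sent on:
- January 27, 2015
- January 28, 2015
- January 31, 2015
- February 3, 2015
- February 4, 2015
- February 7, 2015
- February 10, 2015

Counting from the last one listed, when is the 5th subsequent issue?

February 21, 2015

Every event lands on a Tuesday or Wednesday or Saturday (gaps cycle 1, 3, 3, 1, 3, 3).
So the schedule is: every Tuesday, Wednesday and Saturday.
Next Wednesday: February 11, 2015.
The following Saturday is February 14, 2015.
Next Tuesday: February 17, 2015.
The following Wednesday is February 18, 2015.
Next Saturday: February 21, 2015.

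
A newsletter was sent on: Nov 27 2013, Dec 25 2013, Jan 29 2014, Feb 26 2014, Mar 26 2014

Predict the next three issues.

Apr 30 2014, May 28 2014, Jun 25 2014

Every date is a Wednesday; gaps 28, 35, 28, 28 days.
Each is the last Wednesday of its month (at least one falls on the 29th or later, ruling out '4th Wednesday').
April 2014 ends with Wednesday Apr 30 2014.
May 2014 ends with Wednesday May 28 2014.
Last Wednesday of June 2014: Jun 25 2014.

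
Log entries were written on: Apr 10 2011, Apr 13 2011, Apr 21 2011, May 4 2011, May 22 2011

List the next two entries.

Jun 14 2011, Jul 12 2011

The spacing grows by 5 each time: 3, 8, 13, 18 days.
Next gap: 23 days. May 22 2011 + 23 days = Jun 14 2011.
Next gap: 28 days. Jun 14 2011 + 28 days = Jul 12 2011.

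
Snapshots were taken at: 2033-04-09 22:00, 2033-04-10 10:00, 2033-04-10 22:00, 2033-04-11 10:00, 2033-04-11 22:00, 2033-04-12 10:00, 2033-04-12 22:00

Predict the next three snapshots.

The interval is a steady 12 hours (12, 12, 12, 12, 12, 12).
2033-04-12 22:00 + 12 h = 2033-04-13 10:00.
2033-04-13 10:00 + 12 h = 2033-04-13 22:00.
2033-04-13 22:00 + 12 h = 2033-04-14 10:00.

2033-04-13 10:00, 2033-04-13 22:00, 2033-04-14 10:00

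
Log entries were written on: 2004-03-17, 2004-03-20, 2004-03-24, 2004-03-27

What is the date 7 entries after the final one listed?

2004-04-21

Every event lands on a Wednesday or Saturday (gaps cycle 3, 4, 3).
So the schedule is: every Wednesday and Saturday.
Next Wednesday: 2004-03-31.
Next Saturday: 2004-04-03.
Next Wednesday: 2004-04-07.
Next Saturday: 2004-04-10.
The following Wednesday is 2004-04-14.
The following Saturday is 2004-04-17.
Next Wednesday: 2004-04-21.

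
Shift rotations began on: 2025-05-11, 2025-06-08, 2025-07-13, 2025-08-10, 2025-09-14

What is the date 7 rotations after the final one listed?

2026-04-12

These are Sundays at 28- or 35-day spacing (28, 35, 28, 35).
The pattern: 2nd Sunday of the month.
October 2025 — 2nd Sunday is 2025-10-12.
November 2025 — 2nd Sunday is 2025-11-09.
December 2025 — 2nd Sunday is 2025-12-14.
January 2026 — 2nd Sunday is 2026-01-11.
2nd Sunday of February 2026: 2026-02-08.
2nd Sunday of March 2026: 2026-03-08.
2nd Sunday of April 2026: 2026-04-12.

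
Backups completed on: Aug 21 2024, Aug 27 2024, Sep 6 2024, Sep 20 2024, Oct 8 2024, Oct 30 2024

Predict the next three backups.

The spacing grows by 4 each time: 6, 10, 14, 18, 22 days.
Next gap: 26 days. Oct 30 2024 + 26 days = Nov 25 2024.
Next gap: 30 days. Nov 25 2024 + 30 days = Dec 25 2024.
Next gap: 34 days. Dec 25 2024 + 34 days = Jan 28 2025.

Nov 25 2024, Dec 25 2024, Jan 28 2025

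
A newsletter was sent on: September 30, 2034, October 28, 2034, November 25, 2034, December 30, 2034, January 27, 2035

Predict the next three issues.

These are Saturdays with 28, 28, 35, 28-day gaps.
Each is the final Saturday of its month — September 30, 2034 is past the 28th, so '4th Saturday' doesn't fit.
Last Saturday of February 2035: February 24, 2035.
Last Saturday of March 2035: March 31, 2035.
April 2035 ends with Saturday April 28, 2035.

February 24, 2035; March 31, 2035; April 28, 2035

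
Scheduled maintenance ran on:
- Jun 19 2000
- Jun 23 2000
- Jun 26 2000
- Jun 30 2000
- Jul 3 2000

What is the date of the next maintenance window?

Gaps: 4, 3, 4, 3 days — not constant, but cyclic with period 2.
The events fall on every Monday and Friday.
The following Friday is Jul 7 2000.

Jul 7 2000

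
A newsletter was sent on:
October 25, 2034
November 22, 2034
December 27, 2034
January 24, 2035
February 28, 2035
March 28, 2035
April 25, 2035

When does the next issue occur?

May 23, 2035

All dates are Wednesdays, 28, 35, 28, 35, 28, 28 days apart.
Specifically, the 4th Wednesday of each month.
May 2035 — 4th Wednesday is May 23, 2035.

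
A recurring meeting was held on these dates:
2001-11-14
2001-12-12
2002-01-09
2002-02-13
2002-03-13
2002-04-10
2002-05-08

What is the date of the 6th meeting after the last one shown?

2002-11-13

These are Wednesdays at 28- or 35-day spacing (28, 28, 35, 28, 28, 28).
The pattern: 2nd Wednesday of the month.
June 2002 — 2nd Wednesday is 2002-06-12.
July 2002 — 2nd Wednesday is 2002-07-10.
August 2002 — 2nd Wednesday is 2002-08-14.
2nd Wednesday of September 2002: 2002-09-11.
October 2002 — 2nd Wednesday is 2002-10-09.
November 2002 — 2nd Wednesday is 2002-11-13.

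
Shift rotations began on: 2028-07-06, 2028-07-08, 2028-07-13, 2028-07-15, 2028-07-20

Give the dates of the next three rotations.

2028-07-22, 2028-07-27, 2028-07-29

The gap pattern 2, 5, 2, 5 repeats every 2 events.
These are the Thursdays and Saturdays of each week.
The following Saturday is 2028-07-22.
The following Thursday is 2028-07-27.
The following Saturday is 2028-07-29.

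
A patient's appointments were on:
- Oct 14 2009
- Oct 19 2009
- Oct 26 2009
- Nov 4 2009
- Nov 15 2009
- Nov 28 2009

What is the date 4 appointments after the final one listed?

Feb 8 2010

Intervals are 5, 7, 9, 11, 13 days — an arithmetic progression with common difference 2.
Next gap: 15 days. Nov 28 2009 + 15 days = Dec 13 2009.
Next gap: 17 days. Dec 13 2009 + 17 days = Dec 30 2009.
Next gap: 19 days. Dec 30 2009 + 19 days = Jan 18 2010.
Next gap: 21 days. Jan 18 2010 + 21 days = Feb 8 2010.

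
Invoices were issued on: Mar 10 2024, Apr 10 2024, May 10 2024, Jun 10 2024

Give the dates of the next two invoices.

Each date is the 10th; the gaps (31, 30, 31) track the month lengths.
The rule is the 10th of each month.
July 2024: Jul 10 2024.
August 2024: Aug 10 2024.

Jul 10 2024, Aug 10 2024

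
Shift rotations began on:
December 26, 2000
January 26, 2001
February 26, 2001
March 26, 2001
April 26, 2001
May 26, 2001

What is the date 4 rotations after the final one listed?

Each date is the 26th; the gaps (31, 31, 28, 31, 30) track the month lengths.
The rule is the 26th of each month.
June 2001: June 26, 2001.
July 2001: July 26, 2001.
August 2001: August 26, 2001.
September 2001: September 26, 2001.

September 26, 2001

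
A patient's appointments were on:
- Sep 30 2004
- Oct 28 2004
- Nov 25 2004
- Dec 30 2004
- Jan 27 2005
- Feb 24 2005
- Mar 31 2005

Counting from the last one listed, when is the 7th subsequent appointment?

These are Thursdays with 28, 28, 35, 28, 28, 35-day gaps.
Each is the final Thursday of its month — Sep 30 2004 is past the 28th, so '4th Thursday' doesn't fit.
Last Thursday of April 2005: Apr 28 2005.
Last Thursday of May 2005: May 26 2005.
June 2005 ends with Thursday Jun 30 2005.
July 2005 ends with Thursday Jul 28 2005.
August 2005 ends with Thursday Aug 25 2005.
September 2005 ends with Thursday Sep 29 2005.
Last Thursday of October 2005: Oct 27 2005.

Oct 27 2005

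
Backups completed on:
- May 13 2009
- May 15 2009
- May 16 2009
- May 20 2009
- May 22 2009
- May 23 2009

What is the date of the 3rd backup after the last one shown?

May 30 2009

Gaps: 2, 1, 4, 2, 1 days — not constant, but cyclic with period 3.
The events fall on every Wednesday, Friday and Saturday.
The following Wednesday is May 27 2009.
The following Friday is May 29 2009.
The following Saturday is May 30 2009.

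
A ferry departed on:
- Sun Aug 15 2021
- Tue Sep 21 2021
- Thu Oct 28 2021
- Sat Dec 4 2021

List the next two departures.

Mon Jan 10 2022, Wed Feb 16 2022

Every event comes 37 days after the last (37, 37, 37).
Sat Dec 4 2021 + 37 days = Mon Jan 10 2022.
Mon Jan 10 2022 + 37 days = Wed Feb 16 2022.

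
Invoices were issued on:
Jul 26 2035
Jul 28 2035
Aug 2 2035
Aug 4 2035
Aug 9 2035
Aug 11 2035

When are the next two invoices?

Aug 16 2035, Aug 18 2035

The gap pattern 2, 5, 2, 5, 2 repeats every 2 events.
These are the Thursdays and Saturdays of each week.
The following Thursday is Aug 16 2035.
Next Saturday: Aug 18 2035.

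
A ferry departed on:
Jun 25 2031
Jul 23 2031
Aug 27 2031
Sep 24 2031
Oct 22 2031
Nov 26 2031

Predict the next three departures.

Dec 24 2031, Jan 28 2032, Feb 25 2032

All dates are Wednesdays, 28, 35, 28, 28, 35 days apart.
Specifically, the 4th Wednesday of each month.
December 2031 — 4th Wednesday is Dec 24 2031.
4th Wednesday of January 2032: Jan 28 2032.
February 2032 — 4th Wednesday is Feb 25 2032.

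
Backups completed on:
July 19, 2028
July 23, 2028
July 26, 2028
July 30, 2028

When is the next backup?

August 2, 2028

The gap pattern 4, 3, 4 repeats every 2 events.
These are the Wednesdays and Sundays of each week.
Next Wednesday: August 2, 2028.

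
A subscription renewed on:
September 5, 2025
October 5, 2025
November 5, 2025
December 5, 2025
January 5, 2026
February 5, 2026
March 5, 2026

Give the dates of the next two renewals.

Gaps: 30, 31, 30, 31, 31, 28 days — not constant. Every event is on the 5th of the month.
Pattern: the 5th of each month.
Next: April 2026 → April 5, 2026.
Next: May 2026 → May 5, 2026.

April 5, 2026; May 5, 2026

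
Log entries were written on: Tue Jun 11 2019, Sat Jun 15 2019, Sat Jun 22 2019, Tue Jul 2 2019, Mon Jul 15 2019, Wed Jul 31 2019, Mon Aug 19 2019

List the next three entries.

The spacing grows by 3 each time: 4, 7, 10, 13, 16, 19 days.
Next gap: 22 days. Mon Aug 19 2019 + 22 days = Tue Sep 10 2019.
Next gap: 25 days. Tue Sep 10 2019 + 25 days = Sat Oct 5 2019.
Next gap: 28 days. Sat Oct 5 2019 + 28 days = Sat Nov 2 2019.

Tue Sep 10 2019, Sat Oct 5 2019, Sat Nov 2 2019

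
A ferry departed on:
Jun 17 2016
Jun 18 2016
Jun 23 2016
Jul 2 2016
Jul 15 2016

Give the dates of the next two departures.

Intervals are 1, 5, 9, 13 days — an arithmetic progression with common difference 4.
Next gap: 17 days. Jul 15 2016 + 17 days = Aug 1 2016.
Next gap: 21 days. Aug 1 2016 + 21 days = Aug 22 2016.

Aug 1 2016, Aug 22 2016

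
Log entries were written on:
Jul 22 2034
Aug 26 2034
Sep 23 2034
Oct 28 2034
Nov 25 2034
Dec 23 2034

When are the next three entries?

Jan 27 2035, Feb 24 2035, Mar 24 2035

Gaps: 35, 28, 35, 28, 28 days — a mix of 28 and 35. Every date is a Saturday.
Each is the 4th Saturday of its month.
4th Saturday of January 2035: Jan 27 2035.
February 2035 — 4th Saturday is Feb 24 2035.
March 2035 — 4th Saturday is Mar 24 2035.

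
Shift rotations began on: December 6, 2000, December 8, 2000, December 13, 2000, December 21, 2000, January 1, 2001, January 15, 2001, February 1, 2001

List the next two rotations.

Gaps: 2, 5, 8, 11, 14, 17 days — each gap is 3 larger than the previous one.
Next gap: 20 days. February 1, 2001 + 20 days = February 21, 2001.
Next gap: 23 days. February 21, 2001 + 23 days = March 16, 2001.

February 21, 2001; March 16, 2001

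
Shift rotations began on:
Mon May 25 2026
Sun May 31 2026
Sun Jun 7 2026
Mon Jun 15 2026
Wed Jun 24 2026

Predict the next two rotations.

Sat Jul 4 2026, Wed Jul 15 2026

Gaps: 6, 7, 8, 9 days — each gap is 1 larger than the previous one.
Next gap: 10 days. Wed Jun 24 2026 + 10 days = Sat Jul 4 2026.
Next gap: 11 days. Sat Jul 4 2026 + 11 days = Wed Jul 15 2026.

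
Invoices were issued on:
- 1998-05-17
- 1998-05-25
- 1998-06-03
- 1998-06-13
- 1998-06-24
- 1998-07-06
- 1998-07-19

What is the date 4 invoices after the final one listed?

Gaps: 8, 9, 10, 11, 12, 13 days — each gap is 1 larger than the previous one.
Next gap: 14 days. 1998-07-19 + 14 days = 1998-08-02.
Next gap: 15 days. 1998-08-02 + 15 days = 1998-08-17.
Next gap: 16 days. 1998-08-17 + 16 days = 1998-09-02.
Next gap: 17 days. 1998-09-02 + 17 days = 1998-09-19.

1998-09-19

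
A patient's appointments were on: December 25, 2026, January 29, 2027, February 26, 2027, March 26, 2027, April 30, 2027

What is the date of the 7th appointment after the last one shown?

These are Fridays with 35, 28, 28, 35-day gaps.
Each is the final Friday of its month — January 29, 2027 is past the 28th, so '4th Friday' doesn't fit.
May 2027 ends with Friday May 28, 2027.
June 2027 ends with Friday June 25, 2027.
July 2027 ends with Friday July 30, 2027.
August 2027 ends with Friday August 27, 2027.
Last Friday of September 2027: September 24, 2027.
Last Friday of October 2027: October 29, 2027.
November 2027 ends with Friday November 26, 2027.

November 26, 2027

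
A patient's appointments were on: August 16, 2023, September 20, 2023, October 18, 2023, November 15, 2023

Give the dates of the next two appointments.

These are Wednesdays at 28- or 35-day spacing (35, 28, 28).
The pattern: 3rd Wednesday of the month.
December 2023 — 3rd Wednesday is December 20, 2023.
January 2024 — 3rd Wednesday is January 17, 2024.

December 20, 2023; January 17, 2024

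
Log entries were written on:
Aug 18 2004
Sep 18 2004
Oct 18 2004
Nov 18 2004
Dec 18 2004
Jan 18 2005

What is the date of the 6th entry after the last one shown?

The day-of-month is always 18 (31, 30, 31, 30, 31 days between events).
So this recurs on the 18th of each month.
February 2005: Feb 18 2005.
March 2005: Mar 18 2005.
April 2005: Apr 18 2005.
May 2005: May 18 2005.
June 2005: Jun 18 2005.
Next: July 2005 → Jul 18 2005.

Jul 18 2005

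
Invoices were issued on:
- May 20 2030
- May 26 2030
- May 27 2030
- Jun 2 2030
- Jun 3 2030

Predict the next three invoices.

Gaps: 6, 1, 6, 1 days — not constant, but cyclic with period 2.
The events fall on every Monday and Sunday.
The following Sunday is Jun 9 2030.
The following Monday is Jun 10 2030.
Next Sunday: Jun 16 2030.

Jun 9 2030, Jun 10 2030, Jun 16 2030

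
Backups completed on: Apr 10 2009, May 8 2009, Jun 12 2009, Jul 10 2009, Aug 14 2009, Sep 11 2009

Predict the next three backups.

Oct 9 2009, Nov 13 2009, Dec 11 2009

All dates are Fridays, 28, 35, 28, 35, 28 days apart.
Specifically, the 2nd Friday of each month.
October 2009 — 2nd Friday is Oct 9 2009.
November 2009 — 2nd Friday is Nov 13 2009.
December 2009 — 2nd Friday is Dec 11 2009.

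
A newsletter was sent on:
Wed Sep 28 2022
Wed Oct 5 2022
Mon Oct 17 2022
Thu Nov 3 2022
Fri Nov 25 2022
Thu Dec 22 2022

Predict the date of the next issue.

Gaps: 7, 12, 17, 22, 27 days — each gap is 5 larger than the previous one.
Next gap: 32 days. Thu Dec 22 2022 + 32 days = Mon Jan 23 2023.

Mon Jan 23 2023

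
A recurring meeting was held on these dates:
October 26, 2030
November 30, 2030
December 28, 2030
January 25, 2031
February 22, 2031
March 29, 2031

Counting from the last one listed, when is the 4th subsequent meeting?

July 26, 2031

Every date is a Saturday; gaps 35, 28, 28, 28, 35 days.
Each is the last Saturday of its month (at least one falls on the 29th or later, ruling out '4th Saturday').
April 2031 ends with Saturday April 26, 2031.
Last Saturday of May 2031: May 31, 2031.
June 2031 ends with Saturday June 28, 2031.
July 2031 ends with Saturday July 26, 2031.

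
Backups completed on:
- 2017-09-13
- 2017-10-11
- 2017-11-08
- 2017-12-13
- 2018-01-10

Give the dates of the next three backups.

2018-02-14, 2018-03-14, 2018-04-11

All dates are Wednesdays, 28, 28, 35, 28 days apart.
Specifically, the 2nd Wednesday of each month.
2nd Wednesday of February 2018: 2018-02-14.
2nd Wednesday of March 2018: 2018-03-14.
April 2018 — 2nd Wednesday is 2018-04-11.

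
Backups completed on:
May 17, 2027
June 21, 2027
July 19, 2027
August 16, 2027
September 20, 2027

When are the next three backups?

Gaps: 35, 28, 28, 35 days — a mix of 28 and 35. Every date is a Monday.
Each is the 3rd Monday of its month.
October 2027 — 3rd Monday is October 18, 2027.
3rd Monday of November 2027: November 15, 2027.
3rd Monday of December 2027: December 20, 2027.

October 18, 2027; November 15, 2027; December 20, 2027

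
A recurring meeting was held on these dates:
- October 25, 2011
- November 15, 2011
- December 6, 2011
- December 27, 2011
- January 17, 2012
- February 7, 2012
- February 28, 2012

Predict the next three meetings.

March 20, 2012; April 10, 2012; May 1, 2012

Gaps between consecutive events: 21, 21, 21, 21, 21, 21 days — a constant 21-day interval.
February 28, 2012 + 21 days = March 20, 2012.
March 20, 2012 + 21 days = April 10, 2012.
April 10, 2012 + 21 days = May 1, 2012.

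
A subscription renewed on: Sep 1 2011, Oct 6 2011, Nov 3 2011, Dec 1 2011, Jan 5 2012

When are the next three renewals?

All dates are Thursdays, 35, 28, 28, 35 days apart.
Specifically, the 1st Thursday of each month.
February 2012 — 1st Thursday is Feb 2 2012.
March 2012 — 1st Thursday is Mar 1 2012.
1st Thursday of April 2012: Apr 5 2012.

Feb 2 2012, Mar 1 2012, Apr 5 2012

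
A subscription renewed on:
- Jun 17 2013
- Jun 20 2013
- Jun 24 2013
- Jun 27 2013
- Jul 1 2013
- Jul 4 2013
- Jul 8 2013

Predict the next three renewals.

Jul 11 2013, Jul 15 2013, Jul 18 2013

Gaps: 3, 4, 3, 4, 3, 4 days — not constant, but cyclic with period 2.
The events fall on every Monday and Thursday.
Next Thursday: Jul 11 2013.
Next Monday: Jul 15 2013.
Next Thursday: Jul 18 2013.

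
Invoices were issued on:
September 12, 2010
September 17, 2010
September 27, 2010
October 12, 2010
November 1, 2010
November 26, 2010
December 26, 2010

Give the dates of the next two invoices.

January 30, 2011; March 11, 2011

Intervals are 5, 10, 15, 20, 25, 30 days — an arithmetic progression with common difference 5.
Next gap: 35 days. December 26, 2010 + 35 days = January 30, 2011.
Next gap: 40 days. January 30, 2011 + 40 days = March 11, 2011.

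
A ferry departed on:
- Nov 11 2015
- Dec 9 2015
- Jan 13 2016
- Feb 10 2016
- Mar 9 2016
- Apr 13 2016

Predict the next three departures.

These are Wednesdays at 28- or 35-day spacing (28, 35, 28, 28, 35).
The pattern: 2nd Wednesday of the month.
May 2016 — 2nd Wednesday is May 11 2016.
2nd Wednesday of June 2016: Jun 8 2016.
2nd Wednesday of July 2016: Jul 13 2016.

May 11 2016, Jun 8 2016, Jul 13 2016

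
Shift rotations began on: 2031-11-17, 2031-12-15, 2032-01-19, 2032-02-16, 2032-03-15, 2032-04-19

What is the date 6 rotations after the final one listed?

2032-10-18

These are Mondays at 28- or 35-day spacing (28, 35, 28, 28, 35).
The pattern: 3rd Monday of the month.
3rd Monday of May 2032: 2032-05-17.
3rd Monday of June 2032: 2032-06-21.
July 2032 — 3rd Monday is 2032-07-19.
August 2032 — 3rd Monday is 2032-08-16.
September 2032 — 3rd Monday is 2032-09-20.
3rd Monday of October 2032: 2032-10-18.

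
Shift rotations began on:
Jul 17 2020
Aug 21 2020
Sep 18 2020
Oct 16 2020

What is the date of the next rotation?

These are Fridays at 28- or 35-day spacing (35, 28, 28).
The pattern: 3rd Friday of the month.
3rd Friday of November 2020: Nov 20 2020.

Nov 20 2020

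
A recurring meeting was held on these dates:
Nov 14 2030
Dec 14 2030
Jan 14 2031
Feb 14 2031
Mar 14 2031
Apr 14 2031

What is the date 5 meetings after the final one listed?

The day-of-month is always 14 (30, 31, 31, 28, 31 days between events).
So this recurs on the 14th of each month.
Next: May 2031 → May 14 2031.
Next: June 2031 → Jun 14 2031.
Next: July 2031 → Jul 14 2031.
Next: August 2031 → Aug 14 2031.
September 2031: Sep 14 2031.

Sep 14 2031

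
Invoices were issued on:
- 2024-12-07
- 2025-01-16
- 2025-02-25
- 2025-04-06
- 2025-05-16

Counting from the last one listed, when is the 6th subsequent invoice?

Gaps between consecutive events: 40, 40, 40, 40 days — a constant 40-day interval.
2025-05-16 + 40 days = 2025-06-25.
2025-06-25 + 40 days = 2025-08-04.
2025-08-04 + 40 days = 2025-09-13.
2025-09-13 + 40 days = 2025-10-23.
2025-10-23 + 40 days = 2025-12-02.
2025-12-02 + 40 days = 2026-01-11.

2026-01-11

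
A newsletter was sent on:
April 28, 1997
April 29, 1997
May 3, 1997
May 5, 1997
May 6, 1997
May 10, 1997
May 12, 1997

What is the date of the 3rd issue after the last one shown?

May 19, 1997

The gap pattern 1, 4, 2, 1, 4, 2 repeats every 3 events.
These are the Mondays, Tuesdays and Saturdays of each week.
The following Tuesday is May 13, 1997.
The following Saturday is May 17, 1997.
Next Monday: May 19, 1997.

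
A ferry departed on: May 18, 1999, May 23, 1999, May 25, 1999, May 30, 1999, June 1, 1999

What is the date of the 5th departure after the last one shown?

The gap pattern 5, 2, 5, 2 repeats every 2 events.
These are the Tuesdays and Sundays of each week.
The following Sunday is June 6, 1999.
Next Tuesday: June 8, 1999.
The following Sunday is June 13, 1999.
Next Tuesday: June 15, 1999.
Next Sunday: June 20, 1999.

June 20, 1999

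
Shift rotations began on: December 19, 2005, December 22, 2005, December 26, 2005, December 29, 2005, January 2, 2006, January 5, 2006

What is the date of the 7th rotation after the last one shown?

January 30, 2006

Gaps: 3, 4, 3, 4, 3 days — not constant, but cyclic with period 2.
The events fall on every Monday and Thursday.
Next Monday: January 9, 2006.
Next Thursday: January 12, 2006.
The following Monday is January 16, 2006.
Next Thursday: January 19, 2006.
Next Monday: January 23, 2006.
The following Thursday is January 26, 2006.
Next Monday: January 30, 2006.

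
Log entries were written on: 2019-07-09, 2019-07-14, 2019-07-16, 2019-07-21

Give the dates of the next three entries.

2019-07-23, 2019-07-28, 2019-07-30

Gaps: 5, 2, 5 days — not constant, but cyclic with period 2.
The events fall on every Tuesday and Sunday.
Next Tuesday: 2019-07-23.
The following Sunday is 2019-07-28.
Next Tuesday: 2019-07-30.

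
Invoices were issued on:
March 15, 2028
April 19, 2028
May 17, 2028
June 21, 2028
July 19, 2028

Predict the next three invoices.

All dates are Wednesdays, 35, 28, 35, 28 days apart.
Specifically, the 3rd Wednesday of each month.
3rd Wednesday of August 2028: August 16, 2028.
September 2028 — 3rd Wednesday is September 20, 2028.
3rd Wednesday of October 2028: October 18, 2028.

August 16, 2028; September 20, 2028; October 18, 2028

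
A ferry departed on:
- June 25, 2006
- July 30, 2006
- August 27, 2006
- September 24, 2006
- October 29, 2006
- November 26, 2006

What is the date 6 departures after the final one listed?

May 27, 2007

These are Sundays with 35, 28, 28, 35, 28-day gaps.
Each is the final Sunday of its month — July 30, 2006 is past the 28th, so '4th Sunday' doesn't fit.
December 2006 ends with Sunday December 31, 2006.
January 2007 ends with Sunday January 28, 2007.
Last Sunday of February 2007: February 25, 2007.
March 2007 ends with Sunday March 25, 2007.
April 2007 ends with Sunday April 29, 2007.
Last Sunday of May 2007: May 27, 2007.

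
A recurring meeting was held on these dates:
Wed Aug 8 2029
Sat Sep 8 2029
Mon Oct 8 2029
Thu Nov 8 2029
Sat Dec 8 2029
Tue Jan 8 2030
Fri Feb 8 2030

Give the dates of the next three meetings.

Fri Mar 8 2030, Mon Apr 8 2030, Wed May 8 2030

Gaps: 31, 30, 31, 30, 31, 31 days — not constant. Every event is on the 8th of the month.
Pattern: the 8th of each month.
Next: March 2030 → Fri Mar 8 2030.
Next: April 2030 → Mon Apr 8 2030.
May 2030: Wed May 8 2030.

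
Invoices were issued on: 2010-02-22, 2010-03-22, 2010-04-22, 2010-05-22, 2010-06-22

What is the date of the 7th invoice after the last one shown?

2011-01-22

Gaps: 28, 31, 30, 31 days — not constant. Every event is on the 22nd of the month.
Pattern: the 22nd of each month.
Next: July 2010 → 2010-07-22.
Next: August 2010 → 2010-08-22.
Next: September 2010 → 2010-09-22.
October 2010: 2010-10-22.
Next: November 2010 → 2010-11-22.
December 2010: 2010-12-22.
Next: January 2011 → 2011-01-22.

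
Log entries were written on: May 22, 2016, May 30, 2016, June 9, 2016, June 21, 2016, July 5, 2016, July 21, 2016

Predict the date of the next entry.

August 8, 2016

Gaps: 8, 10, 12, 14, 16 days — each gap is 2 larger than the previous one.
Next gap: 18 days. July 21, 2016 + 18 days = August 8, 2016.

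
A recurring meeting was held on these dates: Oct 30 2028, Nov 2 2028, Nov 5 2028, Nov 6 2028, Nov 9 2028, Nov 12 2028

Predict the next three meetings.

Nov 13 2028, Nov 16 2028, Nov 19 2028

Every event lands on a Monday or Thursday or Sunday (gaps cycle 3, 3, 1, 3, 3).
So the schedule is: every Monday, Thursday and Sunday.
The following Monday is Nov 13 2028.
Next Thursday: Nov 16 2028.
Next Sunday: Nov 19 2028.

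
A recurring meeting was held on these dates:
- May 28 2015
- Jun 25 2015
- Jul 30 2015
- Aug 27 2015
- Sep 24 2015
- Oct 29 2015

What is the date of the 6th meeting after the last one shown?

All Thursdays; the gaps (28, 35, 28, 28, 35) vary with month length.
This is the last Thursday of each month.
November 2015 ends with Thursday Nov 26 2015.
December 2015 ends with Thursday Dec 31 2015.
Last Thursday of January 2016: Jan 28 2016.
Last Thursday of February 2016: Feb 25 2016.
Last Thursday of March 2016: Mar 31 2016.
Last Thursday of April 2016: Apr 28 2016.

Apr 28 2016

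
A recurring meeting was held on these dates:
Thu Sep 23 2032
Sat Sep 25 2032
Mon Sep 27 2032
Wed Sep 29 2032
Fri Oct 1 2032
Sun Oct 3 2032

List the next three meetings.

Tue Oct 5 2032, Thu Oct 7 2032, Sat Oct 9 2032

The spacing is 2, 2, 2, 2, 2 days — always 2 days.
Sun Oct 3 2032 + 2 days = Tue Oct 5 2032.
Tue Oct 5 2032 + 2 days = Thu Oct 7 2032.
Thu Oct 7 2032 + 2 days = Sat Oct 9 2032.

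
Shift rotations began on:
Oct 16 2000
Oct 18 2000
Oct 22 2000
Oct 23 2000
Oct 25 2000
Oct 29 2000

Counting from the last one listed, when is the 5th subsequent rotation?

Nov 8 2000

Every event lands on a Monday or Wednesday or Sunday (gaps cycle 2, 4, 1, 2, 4).
So the schedule is: every Monday, Wednesday and Sunday.
The following Monday is Oct 30 2000.
Next Wednesday: Nov 1 2000.
The following Sunday is Nov 5 2000.
Next Monday: Nov 6 2000.
Next Wednesday: Nov 8 2000.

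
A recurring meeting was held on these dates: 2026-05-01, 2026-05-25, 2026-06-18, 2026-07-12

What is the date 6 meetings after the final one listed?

2026-12-03

Every event comes 24 days after the last (24, 24, 24).
2026-07-12 + 24 days = 2026-08-05.
2026-08-05 + 24 days = 2026-08-29.
2026-08-29 + 24 days = 2026-09-22.
2026-09-22 + 24 days = 2026-10-16.
2026-10-16 + 24 days = 2026-11-09.
2026-11-09 + 24 days = 2026-12-03.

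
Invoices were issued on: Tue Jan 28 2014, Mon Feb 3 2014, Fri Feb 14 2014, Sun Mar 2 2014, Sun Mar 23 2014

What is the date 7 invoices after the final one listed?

Sun Jan 4 2015

Gaps: 6, 11, 16, 21 days — each gap is 5 larger than the previous one.
Next gap: 26 days. Sun Mar 23 2014 + 26 days = Fri Apr 18 2014.
Next gap: 31 days. Fri Apr 18 2014 + 31 days = Mon May 19 2014.
Next gap: 36 days. Mon May 19 2014 + 36 days = Tue Jun 24 2014.
Next gap: 41 days. Tue Jun 24 2014 + 41 days = Mon Aug 4 2014.
Next gap: 46 days. Mon Aug 4 2014 + 46 days = Fri Sep 19 2014.
Next gap: 51 days. Fri Sep 19 2014 + 51 days = Sun Nov 9 2014.
Next gap: 56 days. Sun Nov 9 2014 + 56 days = Sun Jan 4 2015.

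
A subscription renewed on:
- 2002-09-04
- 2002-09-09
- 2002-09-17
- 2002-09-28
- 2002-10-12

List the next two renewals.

2002-10-29, 2002-11-18

Intervals are 5, 8, 11, 14 days — an arithmetic progression with common difference 3.
Next gap: 17 days. 2002-10-12 + 17 days = 2002-10-29.
Next gap: 20 days. 2002-10-29 + 20 days = 2002-11-18.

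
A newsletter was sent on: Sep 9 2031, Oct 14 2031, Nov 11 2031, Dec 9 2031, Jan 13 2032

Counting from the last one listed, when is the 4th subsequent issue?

Gaps: 35, 28, 28, 35 days — a mix of 28 and 35. Every date is a Tuesday.
Each is the 2nd Tuesday of its month.
February 2032 — 2nd Tuesday is Feb 10 2032.
2nd Tuesday of March 2032: Mar 9 2032.
2nd Tuesday of April 2032: Apr 13 2032.
May 2032 — 2nd Tuesday is May 11 2032.

May 11 2032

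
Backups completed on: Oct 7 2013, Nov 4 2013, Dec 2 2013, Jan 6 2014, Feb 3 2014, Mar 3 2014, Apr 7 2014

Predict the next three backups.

These are Mondays at 28- or 35-day spacing (28, 28, 35, 28, 28, 35).
The pattern: 1st Monday of the month.
1st Monday of May 2014: May 5 2014.
1st Monday of June 2014: Jun 2 2014.
July 2014 — 1st Monday is Jul 7 2014.

May 5 2014, Jun 2 2014, Jul 7 2014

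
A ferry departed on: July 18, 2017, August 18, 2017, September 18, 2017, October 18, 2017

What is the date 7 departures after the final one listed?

May 18, 2018

The day-of-month is always 18 (31, 31, 30 days between events).
So this recurs on the 18th of each month.
Next: November 2017 → November 18, 2017.
December 2017: December 18, 2017.
January 2018: January 18, 2018.
February 2018: February 18, 2018.
March 2018: March 18, 2018.
Next: April 2018 → April 18, 2018.
Next: May 2018 → May 18, 2018.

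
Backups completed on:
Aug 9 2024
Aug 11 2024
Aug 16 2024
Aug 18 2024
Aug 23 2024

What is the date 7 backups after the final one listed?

Every event lands on a Friday or Sunday (gaps cycle 2, 5, 2, 5).
So the schedule is: every Friday and Sunday.
Next Sunday: Aug 25 2024.
The following Friday is Aug 30 2024.
Next Sunday: Sep 1 2024.
The following Friday is Sep 6 2024.
Next Sunday: Sep 8 2024.
The following Friday is Sep 13 2024.
The following Sunday is Sep 15 2024.

Sep 15 2024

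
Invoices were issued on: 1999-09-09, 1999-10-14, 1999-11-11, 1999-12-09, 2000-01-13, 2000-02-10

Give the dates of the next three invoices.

2000-03-09, 2000-04-13, 2000-05-11

All dates are Thursdays, 35, 28, 28, 35, 28 days apart.
Specifically, the 2nd Thursday of each month.
March 2000 — 2nd Thursday is 2000-03-09.
April 2000 — 2nd Thursday is 2000-04-13.
2nd Thursday of May 2000: 2000-05-11.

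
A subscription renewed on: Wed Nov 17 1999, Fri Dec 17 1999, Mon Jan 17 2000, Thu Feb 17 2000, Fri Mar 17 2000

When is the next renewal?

Gaps: 30, 31, 31, 29 days — not constant. Every event is on the 17th of the month.
Pattern: the 17th of each month.
April 2000: Mon Apr 17 2000.

Mon Apr 17 2000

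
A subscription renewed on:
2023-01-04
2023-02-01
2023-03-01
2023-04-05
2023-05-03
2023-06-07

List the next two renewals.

2023-07-05, 2023-08-02

All dates are Wednesdays, 28, 28, 35, 28, 35 days apart.
Specifically, the 1st Wednesday of each month.
July 2023 — 1st Wednesday is 2023-07-05.
August 2023 — 1st Wednesday is 2023-08-02.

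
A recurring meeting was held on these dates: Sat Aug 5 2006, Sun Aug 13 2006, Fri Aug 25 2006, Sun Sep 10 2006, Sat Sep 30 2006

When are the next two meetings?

Tue Oct 24 2006, Tue Nov 21 2006

The spacing grows by 4 each time: 8, 12, 16, 20 days.
Next gap: 24 days. Sat Sep 30 2006 + 24 days = Tue Oct 24 2006.
Next gap: 28 days. Tue Oct 24 2006 + 28 days = Tue Nov 21 2006.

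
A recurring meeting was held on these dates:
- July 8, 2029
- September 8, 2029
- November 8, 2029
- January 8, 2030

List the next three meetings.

March 8, 2030; May 8, 2030; July 8, 2030

Each date is the 8th; the gaps (62, 61, 61) track the month lengths.
The rule is the 8th of every 2 months.
March 2030: March 8, 2030.
May 2030: May 8, 2030.
Next: July 2030 → July 8, 2030.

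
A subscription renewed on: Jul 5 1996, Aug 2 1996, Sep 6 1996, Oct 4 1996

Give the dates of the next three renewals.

Nov 1 1996, Dec 6 1996, Jan 3 1997

Gaps: 28, 35, 28 days — a mix of 28 and 35. Every date is a Friday.
Each is the 1st Friday of its month.
November 1996 — 1st Friday is Nov 1 1996.
December 1996 — 1st Friday is Dec 6 1996.
January 1997 — 1st Friday is Jan 3 1997.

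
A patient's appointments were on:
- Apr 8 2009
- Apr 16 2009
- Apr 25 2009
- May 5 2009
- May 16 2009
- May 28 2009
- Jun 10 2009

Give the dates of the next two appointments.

Jun 24 2009, Jul 9 2009

Gaps: 8, 9, 10, 11, 12, 13 days — each gap is 1 larger than the previous one.
Next gap: 14 days. Jun 10 2009 + 14 days = Jun 24 2009.
Next gap: 15 days. Jun 24 2009 + 15 days = Jul 9 2009.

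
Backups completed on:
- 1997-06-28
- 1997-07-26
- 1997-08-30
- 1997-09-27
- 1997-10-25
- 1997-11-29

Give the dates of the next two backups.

1997-12-27, 1998-01-31

Every date is a Saturday; gaps 28, 35, 28, 28, 35 days.
Each is the last Saturday of its month (at least one falls on the 29th or later, ruling out '4th Saturday').
December 1997 ends with Saturday 1997-12-27.
January 1998 ends with Saturday 1998-01-31.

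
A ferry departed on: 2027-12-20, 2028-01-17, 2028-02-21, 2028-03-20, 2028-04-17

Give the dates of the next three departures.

These are Mondays at 28- or 35-day spacing (28, 35, 28, 28).
The pattern: 3rd Monday of the month.
May 2028 — 3rd Monday is 2028-05-15.
3rd Monday of June 2028: 2028-06-19.
July 2028 — 3rd Monday is 2028-07-17.

2028-05-15, 2028-06-19, 2028-07-17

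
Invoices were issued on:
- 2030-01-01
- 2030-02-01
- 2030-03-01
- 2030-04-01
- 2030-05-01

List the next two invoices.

Gaps: 31, 28, 31, 30 days — not constant. Every event is on the 1st of the month.
Pattern: the 1st of each month.
Next: June 2030 → 2030-06-01.
Next: July 2030 → 2030-07-01.

2030-06-01, 2030-07-01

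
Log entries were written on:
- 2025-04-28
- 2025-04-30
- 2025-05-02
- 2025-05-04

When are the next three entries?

2025-05-06, 2025-05-08, 2025-05-10

Every event comes 2 days after the last (2, 2, 2).
2025-05-04 + 2 days = 2025-05-06.
2025-05-06 + 2 days = 2025-05-08.
2025-05-08 + 2 days = 2025-05-10.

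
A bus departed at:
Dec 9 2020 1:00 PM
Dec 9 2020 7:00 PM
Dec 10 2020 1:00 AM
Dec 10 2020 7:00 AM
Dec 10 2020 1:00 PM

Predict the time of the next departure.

Dec 10 2020 7:00 PM

The interval is a steady 6 hours (6, 6, 6, 6).
Dec 10 2020 1:00 PM + 6 h = Dec 10 2020 7:00 PM.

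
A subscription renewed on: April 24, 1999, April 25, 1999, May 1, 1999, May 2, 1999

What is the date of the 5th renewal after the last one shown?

May 22, 1999

The gap pattern 1, 6, 1 repeats every 2 events.
These are the Saturdays and Sundays of each week.
The following Saturday is May 8, 1999.
The following Sunday is May 9, 1999.
Next Saturday: May 15, 1999.
Next Sunday: May 16, 1999.
Next Saturday: May 22, 1999.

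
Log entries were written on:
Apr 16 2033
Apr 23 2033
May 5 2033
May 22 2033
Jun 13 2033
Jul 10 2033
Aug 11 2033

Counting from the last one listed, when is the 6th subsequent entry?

Gaps: 7, 12, 17, 22, 27, 32 days — each gap is 5 larger than the previous one.
Next gap: 37 days. Aug 11 2033 + 37 days = Sep 17 2033.
Next gap: 42 days. Sep 17 2033 + 42 days = Oct 29 2033.
Next gap: 47 days. Oct 29 2033 + 47 days = Dec 15 2033.
Next gap: 52 days. Dec 15 2033 + 52 days = Feb 5 2034.
Next gap: 57 days. Feb 5 2034 + 57 days = Apr 3 2034.
Next gap: 62 days. Apr 3 2034 + 62 days = Jun 4 2034.

Jun 4 2034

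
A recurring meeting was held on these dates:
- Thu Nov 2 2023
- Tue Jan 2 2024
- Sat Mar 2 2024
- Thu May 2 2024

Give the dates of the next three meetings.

The day-of-month is always 2 (61, 60, 61 days between events).
So this recurs on the 2nd of every 2 months.
July 2024: Tue Jul 2 2024.
September 2024: Mon Sep 2 2024.
Next: November 2024 → Sat Nov 2 2024.

Tue Jul 2 2024, Mon Sep 2 2024, Sat Nov 2 2024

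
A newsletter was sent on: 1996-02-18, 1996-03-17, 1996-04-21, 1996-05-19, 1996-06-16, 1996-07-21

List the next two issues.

Gaps: 28, 35, 28, 28, 35 days — a mix of 28 and 35. Every date is a Sunday.
Each is the 3rd Sunday of its month.
3rd Sunday of August 1996: 1996-08-18.
September 1996 — 3rd Sunday is 1996-09-15.

1996-08-18, 1996-09-15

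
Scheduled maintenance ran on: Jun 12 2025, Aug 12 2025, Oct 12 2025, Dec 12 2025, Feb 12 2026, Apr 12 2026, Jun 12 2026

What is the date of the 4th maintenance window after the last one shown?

Gaps: 61, 61, 61, 62, 59, 61 days — not constant. Every event is on the 12th of the month.
Pattern: the 12th of every 2 months.
August 2026: Aug 12 2026.
October 2026: Oct 12 2026.
Next: December 2026 → Dec 12 2026.
February 2027: Feb 12 2027.

Feb 12 2027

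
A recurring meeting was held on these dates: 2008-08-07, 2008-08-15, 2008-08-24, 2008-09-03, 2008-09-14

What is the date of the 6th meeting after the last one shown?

2008-12-10

The spacing grows by 1 each time: 8, 9, 10, 11 days.
Next gap: 12 days. 2008-09-14 + 12 days = 2008-09-26.
Next gap: 13 days. 2008-09-26 + 13 days = 2008-10-09.
Next gap: 14 days. 2008-10-09 + 14 days = 2008-10-23.
Next gap: 15 days. 2008-10-23 + 15 days = 2008-11-07.
Next gap: 16 days. 2008-11-07 + 16 days = 2008-11-23.
Next gap: 17 days. 2008-11-23 + 17 days = 2008-12-10.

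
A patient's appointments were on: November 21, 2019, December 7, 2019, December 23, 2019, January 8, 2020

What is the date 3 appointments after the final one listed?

Every event comes 16 days after the last (16, 16, 16).
January 8, 2020 + 16 days = January 24, 2020.
January 24, 2020 + 16 days = February 9, 2020.
February 9, 2020 + 16 days = February 25, 2020.

February 25, 2020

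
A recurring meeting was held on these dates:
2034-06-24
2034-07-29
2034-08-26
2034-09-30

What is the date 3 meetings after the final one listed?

2034-12-30

These are Saturdays with 35, 28, 35-day gaps.
Each is the final Saturday of its month — 2034-07-29 is past the 28th, so '4th Saturday' doesn't fit.
October 2034 ends with Saturday 2034-10-28.
Last Saturday of November 2034: 2034-11-25.
Last Saturday of December 2034: 2034-12-30.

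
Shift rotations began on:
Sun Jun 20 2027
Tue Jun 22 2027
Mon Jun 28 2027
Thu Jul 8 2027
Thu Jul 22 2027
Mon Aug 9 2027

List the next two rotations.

The spacing grows by 4 each time: 2, 6, 10, 14, 18 days.
Next gap: 22 days. Mon Aug 9 2027 + 22 days = Tue Aug 31 2027.
Next gap: 26 days. Tue Aug 31 2027 + 26 days = Sun Sep 26 2027.

Tue Aug 31 2027, Sun Sep 26 2027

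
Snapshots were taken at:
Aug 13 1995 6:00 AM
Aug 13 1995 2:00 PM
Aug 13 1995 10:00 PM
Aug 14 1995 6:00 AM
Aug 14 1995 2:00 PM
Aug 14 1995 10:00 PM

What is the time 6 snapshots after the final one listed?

Aug 16 1995 10:00 PM

The interval is a steady 8 hours (8, 8, 8, 8, 8).
Aug 14 1995 10:00 PM + 8 h = Aug 15 1995 6:00 AM.
Aug 15 1995 6:00 AM + 8 h = Aug 15 1995 2:00 PM.
Aug 15 1995 2:00 PM + 8 h = Aug 15 1995 10:00 PM.
Aug 15 1995 10:00 PM + 8 h = Aug 16 1995 6:00 AM.
Aug 16 1995 6:00 AM + 8 h = Aug 16 1995 2:00 PM.
Aug 16 1995 2:00 PM + 8 h = Aug 16 1995 10:00 PM.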